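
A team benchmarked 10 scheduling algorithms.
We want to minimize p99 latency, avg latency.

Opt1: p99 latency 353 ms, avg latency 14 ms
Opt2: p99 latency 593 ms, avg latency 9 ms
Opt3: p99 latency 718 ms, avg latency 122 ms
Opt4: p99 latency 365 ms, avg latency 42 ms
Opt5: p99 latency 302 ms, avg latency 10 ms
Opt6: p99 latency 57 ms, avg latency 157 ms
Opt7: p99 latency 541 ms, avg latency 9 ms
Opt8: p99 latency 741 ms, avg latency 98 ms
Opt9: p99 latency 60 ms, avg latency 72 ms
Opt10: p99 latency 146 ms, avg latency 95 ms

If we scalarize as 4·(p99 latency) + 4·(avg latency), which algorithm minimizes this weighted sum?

Opt1: 4·353 + 4·14 = 1468
Opt2: 4·593 + 4·9 = 2408
Opt3: 4·718 + 4·122 = 3360
Opt4: 4·365 + 4·42 = 1628
Opt5: 4·302 + 4·10 = 1248
Opt6: 4·57 + 4·157 = 856
Opt7: 4·541 + 4·9 = 2200
Opt8: 4·741 + 4·98 = 3356
Opt9: 4·60 + 4·72 = 528
Opt10: 4·146 + 4·95 = 964
Lowest: Opt9 at 528.

Opt9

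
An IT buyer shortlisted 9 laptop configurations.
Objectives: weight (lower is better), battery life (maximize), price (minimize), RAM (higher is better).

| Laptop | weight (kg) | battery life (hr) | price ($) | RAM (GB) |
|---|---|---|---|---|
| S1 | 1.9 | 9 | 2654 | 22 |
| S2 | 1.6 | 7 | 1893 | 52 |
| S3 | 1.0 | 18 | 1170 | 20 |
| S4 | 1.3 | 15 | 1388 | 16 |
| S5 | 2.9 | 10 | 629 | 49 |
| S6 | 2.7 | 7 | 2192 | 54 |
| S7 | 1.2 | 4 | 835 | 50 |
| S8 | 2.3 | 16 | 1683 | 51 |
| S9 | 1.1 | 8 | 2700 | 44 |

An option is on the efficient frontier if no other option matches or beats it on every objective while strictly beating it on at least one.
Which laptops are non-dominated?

S1: not dominated.
S2: not dominated.
S3: not dominated (best weight).
S4: dominated by S3 (weight 1.0≤1.3, battery life 18≥15, price 1170≤1388, RAM 20≥16).
S5: not dominated (best price).
S6: not dominated (best RAM).
S7: not dominated.
S8: not dominated.
S9: not dominated.

S1, S2, S3, S5, S6, S7, S8, S9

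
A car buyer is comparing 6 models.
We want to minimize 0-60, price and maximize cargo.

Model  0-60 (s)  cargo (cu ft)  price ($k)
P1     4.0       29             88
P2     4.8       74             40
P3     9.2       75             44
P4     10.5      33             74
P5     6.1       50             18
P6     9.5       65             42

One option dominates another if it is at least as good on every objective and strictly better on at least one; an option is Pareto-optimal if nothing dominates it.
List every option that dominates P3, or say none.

P1: worse on cargo (29 vs 75).
P2: worse on cargo (74 vs 75).
P4: worse on 0-60 (10.5 vs 9.2).
P5: worse on cargo (50 vs 75).
P6: worse on 0-60 (9.5 vs 9.2).
No option dominates P3.

none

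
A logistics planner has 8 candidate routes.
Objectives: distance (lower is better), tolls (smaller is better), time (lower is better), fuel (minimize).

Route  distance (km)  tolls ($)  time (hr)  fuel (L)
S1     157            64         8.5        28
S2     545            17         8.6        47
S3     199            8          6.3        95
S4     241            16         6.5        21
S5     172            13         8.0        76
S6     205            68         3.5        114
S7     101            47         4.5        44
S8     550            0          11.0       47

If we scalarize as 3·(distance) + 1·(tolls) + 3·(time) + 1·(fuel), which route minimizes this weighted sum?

S7

S1: 3·157 + 1·64 + 3·8.5 + 1·28 = 588.5
S2: 3·545 + 1·17 + 3·8.6 + 1·47 = 1724.8
S3: 3·199 + 1·8 + 3·6.3 + 1·95 = 718.9
S4: 3·241 + 1·16 + 3·6.5 + 1·21 = 779.5
S5: 3·172 + 1·13 + 3·8.0 + 1·76 = 629.0
S6: 3·205 + 1·68 + 3·3.5 + 1·114 = 807.5
S7: 3·101 + 1·47 + 3·4.5 + 1·44 = 407.5
S8: 3·550 + 1·0 + 3·11.0 + 1·47 = 1730.0
Lowest: S7 at 407.5.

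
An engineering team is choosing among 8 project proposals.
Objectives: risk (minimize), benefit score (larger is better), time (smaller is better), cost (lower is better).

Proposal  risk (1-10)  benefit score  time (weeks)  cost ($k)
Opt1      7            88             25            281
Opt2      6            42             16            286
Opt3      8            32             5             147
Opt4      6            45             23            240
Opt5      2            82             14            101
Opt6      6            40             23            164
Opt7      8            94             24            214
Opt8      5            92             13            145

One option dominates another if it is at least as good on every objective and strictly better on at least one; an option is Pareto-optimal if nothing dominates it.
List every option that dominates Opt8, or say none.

none

Opt1: worse on risk (7 vs 5).
Opt2: worse on risk (6 vs 5).
Opt3: worse on risk (8 vs 5).
Opt4: worse on risk (6 vs 5).
Opt5: worse on benefit score (82 vs 92).
Opt6: worse on risk (6 vs 5).
Opt7: worse on risk (8 vs 5).
No option dominates Opt8.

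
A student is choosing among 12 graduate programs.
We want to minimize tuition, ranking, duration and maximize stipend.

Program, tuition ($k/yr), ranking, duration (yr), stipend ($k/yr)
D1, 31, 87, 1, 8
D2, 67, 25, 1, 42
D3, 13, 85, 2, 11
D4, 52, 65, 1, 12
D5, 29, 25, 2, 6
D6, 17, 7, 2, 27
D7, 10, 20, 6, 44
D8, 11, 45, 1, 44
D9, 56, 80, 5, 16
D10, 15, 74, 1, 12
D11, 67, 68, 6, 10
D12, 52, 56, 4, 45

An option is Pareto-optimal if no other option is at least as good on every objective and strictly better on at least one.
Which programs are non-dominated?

D2, D6, D7, D8, D12

D1: dominated by D8 (tuition 11≤31, ranking 45≤87, duration 1≤1, stipend 44≥8).
D2: not dominated.
D3: dominated by D8 (tuition 11≤13, ranking 45≤85, duration 1≤2, stipend 44≥11).
D4: dominated by D8 (tuition 11≤52, ranking 45≤65, duration 1≤1, stipend 44≥12).
D5: dominated by D6 (tuition 17≤29, ranking 7≤25, duration 2≤2, stipend 27≥6).
D6: not dominated (best ranking).
D7: not dominated (best tuition).
D8: not dominated.
D9: dominated by D6 (tuition 17≤56, ranking 7≤80, duration 2≤5, stipend 27≥16).
D10: dominated by D8 (tuition 11≤15, ranking 45≤74, duration 1≤1, stipend 44≥12).
D11: dominated by D2 (tuition 67≤67, ranking 25≤68, duration 1≤6, stipend 42≥10).
D12: not dominated (best stipend).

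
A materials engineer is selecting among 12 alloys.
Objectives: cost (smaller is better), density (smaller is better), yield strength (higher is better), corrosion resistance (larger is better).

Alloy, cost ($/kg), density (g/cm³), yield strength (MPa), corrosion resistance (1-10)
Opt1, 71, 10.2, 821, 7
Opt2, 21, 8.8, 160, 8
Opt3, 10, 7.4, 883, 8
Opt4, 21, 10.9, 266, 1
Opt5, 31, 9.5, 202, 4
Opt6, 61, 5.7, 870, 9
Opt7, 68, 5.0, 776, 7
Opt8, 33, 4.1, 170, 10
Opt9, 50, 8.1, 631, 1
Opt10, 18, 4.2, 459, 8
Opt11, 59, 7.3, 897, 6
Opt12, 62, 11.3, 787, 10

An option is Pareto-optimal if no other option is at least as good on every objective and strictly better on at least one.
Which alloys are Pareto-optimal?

Opt1: dominated by Opt3 (cost 10≤71, density 7.4≤10.2, yield strength 883≥821, corrosion resistance 8≥7).
Opt2: dominated by Opt3 (cost 10≤21, density 7.4≤8.8, yield strength 883≥160, corrosion resistance 8≥8).
Opt3: not dominated (best cost).
Opt4: dominated by Opt3 (cost 10≤21, density 7.4≤10.9, yield strength 883≥266, corrosion resistance 8≥1).
Opt5: dominated by Opt3 (cost 10≤31, density 7.4≤9.5, yield strength 883≥202, corrosion resistance 8≥4).
Opt6: not dominated.
Opt7: not dominated.
Opt8: not dominated (best density).
Opt9: dominated by Opt3 (cost 10≤50, density 7.4≤8.1, yield strength 883≥631, corrosion resistance 8≥1).
Opt10: not dominated.
Opt11: not dominated (best yield strength).
Opt12: not dominated.

Opt3, Opt6, Opt7, Opt8, Opt10, Opt11, Opt12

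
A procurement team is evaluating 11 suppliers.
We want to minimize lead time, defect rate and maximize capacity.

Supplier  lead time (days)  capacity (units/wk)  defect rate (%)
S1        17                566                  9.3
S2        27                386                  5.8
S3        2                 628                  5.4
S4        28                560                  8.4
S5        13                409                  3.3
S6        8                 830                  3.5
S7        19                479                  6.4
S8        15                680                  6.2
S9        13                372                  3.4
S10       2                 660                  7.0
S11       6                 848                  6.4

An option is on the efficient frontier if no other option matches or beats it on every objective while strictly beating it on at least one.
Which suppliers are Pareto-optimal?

S3, S5, S6, S10, S11

S1: dominated by S3 (lead time 2≤17, capacity 628≥566, defect rate 5.4≤9.3).
S2: dominated by S3 (lead time 2≤27, capacity 628≥386, defect rate 5.4≤5.8).
S3: not dominated.
S4: dominated by S3 (lead time 2≤28, capacity 628≥560, defect rate 5.4≤8.4).
S5: not dominated (best defect rate).
S6: not dominated.
S7: dominated by S3 (lead time 2≤19, capacity 628≥479, defect rate 5.4≤6.4).
S8: dominated by S6 (lead time 8≤15, capacity 830≥680, defect rate 3.5≤6.2).
S9: dominated by S5 (lead time 13≤13, capacity 409≥372, defect rate 3.3≤3.4).
S10: not dominated.
S11: not dominated (best capacity).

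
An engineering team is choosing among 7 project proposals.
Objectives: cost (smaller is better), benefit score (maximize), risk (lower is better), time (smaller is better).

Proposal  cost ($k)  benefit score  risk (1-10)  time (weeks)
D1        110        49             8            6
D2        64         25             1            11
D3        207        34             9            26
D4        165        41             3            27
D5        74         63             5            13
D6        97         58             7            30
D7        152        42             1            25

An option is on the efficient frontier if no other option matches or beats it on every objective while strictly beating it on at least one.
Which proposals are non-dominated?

D1: not dominated (best time).
D2: not dominated (best cost).
D3: dominated by D1 (cost 110≤207, benefit score 49≥34, risk 8≤9, time 6≤26).
D4: dominated by D7 (cost 152≤165, benefit score 42≥41, risk 1≤3, time 25≤27).
D5: not dominated (best benefit score).
D6: dominated by D5 (cost 74≤97, benefit score 63≥58, risk 5≤7, time 13≤30).
D7: not dominated.

D1, D2, D5, D7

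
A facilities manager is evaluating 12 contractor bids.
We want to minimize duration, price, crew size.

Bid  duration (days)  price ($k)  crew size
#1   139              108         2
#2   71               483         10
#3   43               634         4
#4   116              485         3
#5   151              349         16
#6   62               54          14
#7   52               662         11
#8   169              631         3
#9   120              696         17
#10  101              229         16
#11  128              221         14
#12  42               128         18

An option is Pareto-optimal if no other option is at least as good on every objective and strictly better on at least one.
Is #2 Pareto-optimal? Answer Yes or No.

Yes

#1: worse on duration (139 vs 71).
#3: worse on price (634 vs 483).
#4: worse on duration (116 vs 71).
#5: worse on duration (151 vs 71).
#6: worse on crew size (14 vs 10).
#7: worse on price (662 vs 483).
#8: worse on duration (169 vs 71).
#9: worse on duration (120 vs 71).
#10: worse on duration (101 vs 71).
#11: worse on duration (128 vs 71).
#12: worse on crew size (18 vs 10).
No option is at least as good as #2 on every objective and strictly better on one.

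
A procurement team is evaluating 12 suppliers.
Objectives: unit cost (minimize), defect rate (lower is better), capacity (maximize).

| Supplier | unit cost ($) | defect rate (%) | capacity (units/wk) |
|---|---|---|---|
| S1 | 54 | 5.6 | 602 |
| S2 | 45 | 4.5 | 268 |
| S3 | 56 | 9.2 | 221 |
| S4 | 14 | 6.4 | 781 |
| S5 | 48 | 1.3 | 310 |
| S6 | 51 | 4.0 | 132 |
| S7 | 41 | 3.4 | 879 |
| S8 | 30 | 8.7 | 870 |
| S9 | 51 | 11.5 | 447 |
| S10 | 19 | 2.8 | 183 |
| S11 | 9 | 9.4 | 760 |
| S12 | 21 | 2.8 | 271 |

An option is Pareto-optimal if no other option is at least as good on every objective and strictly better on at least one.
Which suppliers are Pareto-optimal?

S4, S5, S7, S8, S10, S11, S12

S1: dominated by S7 (unit cost 41≤54, defect rate 3.4≤5.6, capacity 879≥602).
S2: dominated by S7 (unit cost 41≤45, defect rate 3.4≤4.5, capacity 879≥268).
S3: dominated by S1 (unit cost 54≤56, defect rate 5.6≤9.2, capacity 602≥221).
S4: not dominated.
S5: not dominated (best defect rate).
S6: dominated by S5 (unit cost 48≤51, defect rate 1.3≤4.0, capacity 310≥132).
S7: not dominated (best capacity).
S8: not dominated.
S9: dominated by S4 (unit cost 14≤51, defect rate 6.4≤11.5, capacity 781≥447).
S10: not dominated.
S11: not dominated (best unit cost).
S12: not dominated.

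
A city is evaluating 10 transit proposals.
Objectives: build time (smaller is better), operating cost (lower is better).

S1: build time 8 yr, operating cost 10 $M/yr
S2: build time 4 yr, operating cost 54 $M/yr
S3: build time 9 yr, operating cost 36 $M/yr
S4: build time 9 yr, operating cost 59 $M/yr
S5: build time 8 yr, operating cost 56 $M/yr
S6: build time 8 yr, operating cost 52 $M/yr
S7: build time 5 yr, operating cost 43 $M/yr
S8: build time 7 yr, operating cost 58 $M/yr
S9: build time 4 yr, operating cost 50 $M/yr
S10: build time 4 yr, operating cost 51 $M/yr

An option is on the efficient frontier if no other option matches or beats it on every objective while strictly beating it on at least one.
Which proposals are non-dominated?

S1: not dominated (best operating cost).
S2: dominated by S9 (build time 4≤4, operating cost 50≤54).
S3: dominated by S1 (build time 8≤9, operating cost 10≤36).
S4: dominated by S1 (build time 8≤9, operating cost 10≤59).
S5: dominated by S1 (build time 8≤8, operating cost 10≤56).
S6: dominated by S1 (build time 8≤8, operating cost 10≤52).
S7: not dominated.
S8: dominated by S2 (build time 4≤7, operating cost 54≤58).
S9: not dominated.
S10: dominated by S9 (build time 4≤4, operating cost 50≤51).

S1, S7, S9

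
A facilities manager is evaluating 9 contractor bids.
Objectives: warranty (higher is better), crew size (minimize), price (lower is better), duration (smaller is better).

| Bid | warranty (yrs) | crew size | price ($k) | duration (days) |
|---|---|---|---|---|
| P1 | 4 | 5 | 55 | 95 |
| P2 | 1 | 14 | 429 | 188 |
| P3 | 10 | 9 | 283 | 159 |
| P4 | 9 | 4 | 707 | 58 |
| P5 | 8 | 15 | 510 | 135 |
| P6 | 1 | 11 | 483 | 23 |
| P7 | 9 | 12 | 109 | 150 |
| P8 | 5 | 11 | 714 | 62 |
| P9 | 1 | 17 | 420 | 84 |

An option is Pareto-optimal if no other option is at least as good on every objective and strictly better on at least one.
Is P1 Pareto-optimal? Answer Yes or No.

P2: worse on warranty (1 vs 4).
P3: worse on crew size (9 vs 5).
P4: worse on price (707 vs 55).
P5: worse on crew size (15 vs 5).
P6: worse on warranty (1 vs 4).
P7: worse on crew size (12 vs 5).
P8: worse on crew size (11 vs 5).
P9: worse on warranty (1 vs 4).
No option is at least as good as P1 on every objective and strictly better on one.

Yes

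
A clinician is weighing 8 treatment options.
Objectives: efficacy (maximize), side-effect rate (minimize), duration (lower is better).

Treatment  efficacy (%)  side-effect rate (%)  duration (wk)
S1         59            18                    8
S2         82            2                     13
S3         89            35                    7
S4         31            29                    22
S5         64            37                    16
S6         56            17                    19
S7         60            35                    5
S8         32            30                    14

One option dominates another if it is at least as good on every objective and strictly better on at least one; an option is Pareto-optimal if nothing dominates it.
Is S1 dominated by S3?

S3 vs S1: S3 is worse on side-effect rate (35 vs 18), so it does not dominate S1.

No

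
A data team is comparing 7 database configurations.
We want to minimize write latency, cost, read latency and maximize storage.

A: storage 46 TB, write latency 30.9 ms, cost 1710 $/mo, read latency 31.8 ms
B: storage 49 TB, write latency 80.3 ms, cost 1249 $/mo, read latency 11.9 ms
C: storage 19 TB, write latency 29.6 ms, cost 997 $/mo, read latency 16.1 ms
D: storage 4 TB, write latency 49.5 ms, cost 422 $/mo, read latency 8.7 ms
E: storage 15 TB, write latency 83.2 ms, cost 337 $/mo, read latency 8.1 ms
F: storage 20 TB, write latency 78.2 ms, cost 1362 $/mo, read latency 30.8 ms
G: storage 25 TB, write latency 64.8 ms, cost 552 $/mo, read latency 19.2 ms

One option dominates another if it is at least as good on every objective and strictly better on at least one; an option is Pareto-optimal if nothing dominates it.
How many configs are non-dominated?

6

A: not dominated.
B: not dominated (best storage).
C: not dominated (best write latency).
D: not dominated.
E: not dominated (best cost).
F: dominated by G (storage 25≥20, write latency 64.8≤78.2, cost 552≤1362, read latency 19.2≤30.8).
G: not dominated.
Pareto-optimal: A, B, C, D, E, G → 6.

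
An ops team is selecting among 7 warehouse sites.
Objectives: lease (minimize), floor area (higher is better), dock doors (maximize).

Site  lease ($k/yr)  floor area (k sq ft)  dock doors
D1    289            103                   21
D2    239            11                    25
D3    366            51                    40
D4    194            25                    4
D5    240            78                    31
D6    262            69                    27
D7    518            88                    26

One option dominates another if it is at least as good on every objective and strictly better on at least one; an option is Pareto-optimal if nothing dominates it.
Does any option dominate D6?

Yes

D5 vs D6: lease 240≤262, floor area 78≥69, dock doors 31≥27 — D5 is at least as good on every objective and strictly better on at least one, so D5 dominates D6.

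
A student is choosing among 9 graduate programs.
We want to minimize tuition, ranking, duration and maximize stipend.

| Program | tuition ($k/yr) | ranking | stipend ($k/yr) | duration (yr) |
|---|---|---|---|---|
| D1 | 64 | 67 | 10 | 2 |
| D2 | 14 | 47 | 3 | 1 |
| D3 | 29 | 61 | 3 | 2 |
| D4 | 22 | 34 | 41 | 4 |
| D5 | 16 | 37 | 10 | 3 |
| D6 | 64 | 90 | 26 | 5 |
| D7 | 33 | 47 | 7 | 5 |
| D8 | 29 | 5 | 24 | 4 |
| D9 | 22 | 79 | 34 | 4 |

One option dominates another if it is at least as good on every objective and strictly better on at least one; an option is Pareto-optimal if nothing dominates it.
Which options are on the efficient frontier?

D1, D2, D4, D5, D8

D1: not dominated.
D2: not dominated (best tuition).
D3: dominated by D2 (tuition 14≤29, ranking 47≤61, stipend 3≥3, duration 1≤2).
D4: not dominated (best stipend).
D5: not dominated.
D6: dominated by D4 (tuition 22≤64, ranking 34≤90, stipend 41≥26, duration 4≤5).
D7: dominated by D4 (tuition 22≤33, ranking 34≤47, stipend 41≥7, duration 4≤5).
D8: not dominated (best ranking).
D9: dominated by D4 (tuition 22≤22, ranking 34≤79, stipend 41≥34, duration 4≤4).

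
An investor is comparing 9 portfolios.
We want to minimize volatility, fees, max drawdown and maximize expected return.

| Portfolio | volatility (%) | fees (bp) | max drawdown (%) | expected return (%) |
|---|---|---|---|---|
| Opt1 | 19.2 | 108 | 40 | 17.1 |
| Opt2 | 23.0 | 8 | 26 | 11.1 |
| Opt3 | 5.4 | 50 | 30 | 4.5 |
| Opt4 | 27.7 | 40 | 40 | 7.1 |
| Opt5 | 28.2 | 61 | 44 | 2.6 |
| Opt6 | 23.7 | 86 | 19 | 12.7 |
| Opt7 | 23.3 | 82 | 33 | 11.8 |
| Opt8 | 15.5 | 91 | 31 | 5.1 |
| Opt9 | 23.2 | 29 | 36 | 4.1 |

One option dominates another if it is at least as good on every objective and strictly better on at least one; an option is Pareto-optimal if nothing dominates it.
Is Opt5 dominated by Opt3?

Yes

Opt3 vs Opt5: volatility 5.4≤28.2, fees 50≤61, max drawdown 30≤44, expected return 4.5≥2.6 — Opt3 is at least as good on every objective with at least one strict improvement.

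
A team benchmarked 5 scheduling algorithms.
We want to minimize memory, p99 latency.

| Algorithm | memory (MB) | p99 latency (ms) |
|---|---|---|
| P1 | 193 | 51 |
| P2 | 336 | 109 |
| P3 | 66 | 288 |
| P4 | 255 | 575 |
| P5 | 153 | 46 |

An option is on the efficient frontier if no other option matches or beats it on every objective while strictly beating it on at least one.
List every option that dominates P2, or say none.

P1, P5

P1: memory 193≤336, p99 latency 51≤109 — dominates P2.
P5: memory 153≤336, p99 latency 46≤109 — dominates P2.
Others (P3, P4) are each worse than P2 on at least one objective.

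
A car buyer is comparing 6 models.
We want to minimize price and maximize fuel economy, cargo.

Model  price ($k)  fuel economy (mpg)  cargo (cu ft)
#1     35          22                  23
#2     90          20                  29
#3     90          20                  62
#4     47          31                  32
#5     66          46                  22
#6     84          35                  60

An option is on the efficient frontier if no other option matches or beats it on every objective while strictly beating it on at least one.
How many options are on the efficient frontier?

5

#1: not dominated (best price).
#2: dominated by #3 (price 90≤90, fuel economy 20≥20, cargo 62≥29).
#3: not dominated (best cargo).
#4: not dominated.
#5: not dominated (best fuel economy).
#6: not dominated.
Pareto-optimal: #1, #3, #4, #5, #6 → 5.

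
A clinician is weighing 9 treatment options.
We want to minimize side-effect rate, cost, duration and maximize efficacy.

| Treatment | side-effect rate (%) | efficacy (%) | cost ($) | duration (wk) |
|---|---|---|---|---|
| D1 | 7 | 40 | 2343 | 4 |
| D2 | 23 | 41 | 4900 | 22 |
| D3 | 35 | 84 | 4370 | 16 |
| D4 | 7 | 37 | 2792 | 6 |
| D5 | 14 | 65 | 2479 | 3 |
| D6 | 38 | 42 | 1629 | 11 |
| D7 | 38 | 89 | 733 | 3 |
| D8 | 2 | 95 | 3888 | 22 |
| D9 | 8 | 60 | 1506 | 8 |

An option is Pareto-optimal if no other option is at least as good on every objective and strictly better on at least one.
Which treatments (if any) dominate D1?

D2: worse on side-effect rate (23 vs 7).
D3: worse on side-effect rate (35 vs 7).
D4: worse on efficacy (37 vs 40).
D5: worse on side-effect rate (14 vs 7).
D6: worse on side-effect rate (38 vs 7).
D7: worse on side-effect rate (38 vs 7).
D8: worse on cost (3888 vs 2343).
D9: worse on side-effect rate (8 vs 7).
No option dominates D1.

none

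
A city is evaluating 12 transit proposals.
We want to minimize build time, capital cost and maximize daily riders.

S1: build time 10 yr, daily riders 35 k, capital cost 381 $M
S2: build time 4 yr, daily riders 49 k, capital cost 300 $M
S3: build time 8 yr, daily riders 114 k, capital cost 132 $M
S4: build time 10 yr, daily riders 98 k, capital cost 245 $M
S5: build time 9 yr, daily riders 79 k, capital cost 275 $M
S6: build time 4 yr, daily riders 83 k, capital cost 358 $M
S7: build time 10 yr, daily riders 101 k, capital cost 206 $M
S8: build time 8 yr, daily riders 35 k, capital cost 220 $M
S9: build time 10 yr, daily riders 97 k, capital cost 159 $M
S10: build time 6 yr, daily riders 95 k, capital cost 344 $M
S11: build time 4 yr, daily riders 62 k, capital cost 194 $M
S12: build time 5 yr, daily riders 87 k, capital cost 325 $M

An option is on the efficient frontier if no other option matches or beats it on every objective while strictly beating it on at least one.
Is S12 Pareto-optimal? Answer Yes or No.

S1: worse on build time (10 vs 5).
S2: worse on daily riders (49 vs 87).
S3: worse on build time (8 vs 5).
S4: worse on build time (10 vs 5).
S5: worse on build time (9 vs 5).
S6: worse on daily riders (83 vs 87).
S7: worse on build time (10 vs 5).
S8: worse on build time (8 vs 5).
S9: worse on build time (10 vs 5).
S10: worse on build time (6 vs 5).
S11: worse on daily riders (62 vs 87).
No option is at least as good as S12 on every objective and strictly better on one.

Yes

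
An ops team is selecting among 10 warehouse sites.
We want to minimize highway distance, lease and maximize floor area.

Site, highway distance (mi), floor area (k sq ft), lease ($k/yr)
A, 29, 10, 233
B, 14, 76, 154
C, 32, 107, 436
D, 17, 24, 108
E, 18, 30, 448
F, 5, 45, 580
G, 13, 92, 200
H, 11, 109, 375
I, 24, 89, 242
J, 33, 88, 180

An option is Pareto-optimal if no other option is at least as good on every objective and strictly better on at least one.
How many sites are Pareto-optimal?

A: dominated by B (highway distance 14≤29, floor area 76≥10, lease 154≤233).
B: not dominated.
C: dominated by H (highway distance 11≤32, floor area 109≥107, lease 375≤436).
D: not dominated (best lease).
E: dominated by B (highway distance 14≤18, floor area 76≥30, lease 154≤448).
F: not dominated (best highway distance).
G: not dominated.
H: not dominated (best floor area).
I: dominated by G (highway distance 13≤24, floor area 92≥89, lease 200≤242).
J: not dominated.
Pareto-optimal: B, D, F, G, H, J → 6.

6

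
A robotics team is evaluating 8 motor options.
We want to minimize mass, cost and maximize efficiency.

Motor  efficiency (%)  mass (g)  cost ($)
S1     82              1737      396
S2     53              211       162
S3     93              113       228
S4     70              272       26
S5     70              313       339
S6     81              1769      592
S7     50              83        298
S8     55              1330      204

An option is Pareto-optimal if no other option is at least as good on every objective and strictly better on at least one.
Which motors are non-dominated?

S2, S3, S4, S7

S1: dominated by S3 (efficiency 93≥82, mass 113≤1737, cost 228≤396).
S2: not dominated.
S3: not dominated (best efficiency).
S4: not dominated (best cost).
S5: dominated by S3 (efficiency 93≥70, mass 113≤313, cost 228≤339).
S6: dominated by S1 (efficiency 82≥81, mass 1737≤1769, cost 396≤592).
S7: not dominated (best mass).
S8: dominated by S4 (efficiency 70≥55, mass 272≤1330, cost 26≤204).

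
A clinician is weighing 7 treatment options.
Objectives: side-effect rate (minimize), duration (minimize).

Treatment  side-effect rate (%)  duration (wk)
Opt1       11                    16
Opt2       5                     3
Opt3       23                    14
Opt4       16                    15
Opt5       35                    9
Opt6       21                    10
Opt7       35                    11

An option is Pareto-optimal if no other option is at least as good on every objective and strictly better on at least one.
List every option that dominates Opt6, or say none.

Opt2

Opt2: side-effect rate 5≤21, duration 3≤10 — dominates Opt6.
Others (Opt1, Opt3, Opt4, Opt5, Opt7) are each worse than Opt6 on at least one objective.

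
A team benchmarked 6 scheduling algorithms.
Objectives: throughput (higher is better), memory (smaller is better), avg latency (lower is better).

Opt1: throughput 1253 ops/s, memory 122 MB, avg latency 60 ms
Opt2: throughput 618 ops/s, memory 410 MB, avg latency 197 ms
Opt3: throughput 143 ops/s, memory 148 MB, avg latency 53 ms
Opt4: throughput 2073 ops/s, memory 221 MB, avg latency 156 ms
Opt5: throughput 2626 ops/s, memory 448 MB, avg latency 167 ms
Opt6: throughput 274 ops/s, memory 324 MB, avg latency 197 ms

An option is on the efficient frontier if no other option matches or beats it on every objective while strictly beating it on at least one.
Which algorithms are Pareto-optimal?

Opt1, Opt3, Opt4, Opt5

Opt1: not dominated (best memory).
Opt2: dominated by Opt1 (throughput 1253≥618, memory 122≤410, avg latency 60≤197).
Opt3: not dominated (best avg latency).
Opt4: not dominated.
Opt5: not dominated (best throughput).
Opt6: dominated by Opt1 (throughput 1253≥274, memory 122≤324, avg latency 60≤197).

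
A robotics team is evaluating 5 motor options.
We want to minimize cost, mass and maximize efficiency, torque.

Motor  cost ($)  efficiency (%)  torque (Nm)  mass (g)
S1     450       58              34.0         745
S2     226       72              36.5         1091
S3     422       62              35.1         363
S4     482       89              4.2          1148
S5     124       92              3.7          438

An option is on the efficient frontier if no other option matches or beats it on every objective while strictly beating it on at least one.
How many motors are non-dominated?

S1: dominated by S3 (cost 422≤450, efficiency 62≥58, torque 35.1≥34.0, mass 363≤745).
S2: not dominated (best torque).
S3: not dominated (best mass).
S4: not dominated.
S5: not dominated (best cost).
Pareto-optimal: S2, S3, S4, S5 → 4.

4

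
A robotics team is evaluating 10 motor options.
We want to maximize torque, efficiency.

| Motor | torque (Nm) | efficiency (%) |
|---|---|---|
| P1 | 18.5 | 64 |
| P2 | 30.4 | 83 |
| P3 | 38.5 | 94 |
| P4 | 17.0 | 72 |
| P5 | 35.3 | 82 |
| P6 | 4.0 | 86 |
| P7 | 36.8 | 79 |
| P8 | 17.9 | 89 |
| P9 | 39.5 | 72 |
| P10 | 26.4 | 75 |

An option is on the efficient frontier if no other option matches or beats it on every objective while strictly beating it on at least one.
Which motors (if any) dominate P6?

P3: torque 38.5≥4.0, efficiency 94≥86 — dominates P6.
P8: torque 17.9≥4.0, efficiency 89≥86 — dominates P6.
Others (P1, P2, P4, P5, P7, P9, P10) are each worse than P6 on at least one objective.

P3, P8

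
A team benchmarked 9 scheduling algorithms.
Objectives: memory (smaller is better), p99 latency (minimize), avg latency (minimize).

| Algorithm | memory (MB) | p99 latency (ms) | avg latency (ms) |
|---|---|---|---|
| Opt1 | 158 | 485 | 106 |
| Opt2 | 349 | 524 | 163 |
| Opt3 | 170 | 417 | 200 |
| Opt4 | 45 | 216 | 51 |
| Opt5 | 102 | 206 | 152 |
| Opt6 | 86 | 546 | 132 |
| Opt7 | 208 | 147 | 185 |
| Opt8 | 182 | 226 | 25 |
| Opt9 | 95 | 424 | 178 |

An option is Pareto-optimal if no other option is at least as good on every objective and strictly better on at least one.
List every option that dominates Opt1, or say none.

Opt4

Opt4: memory 45≤158, p99 latency 216≤485, avg latency 51≤106 — dominates Opt1.
Others (Opt2, Opt3, Opt5, Opt6, Opt7, Opt8, Opt9) are each worse than Opt1 on at least one objective.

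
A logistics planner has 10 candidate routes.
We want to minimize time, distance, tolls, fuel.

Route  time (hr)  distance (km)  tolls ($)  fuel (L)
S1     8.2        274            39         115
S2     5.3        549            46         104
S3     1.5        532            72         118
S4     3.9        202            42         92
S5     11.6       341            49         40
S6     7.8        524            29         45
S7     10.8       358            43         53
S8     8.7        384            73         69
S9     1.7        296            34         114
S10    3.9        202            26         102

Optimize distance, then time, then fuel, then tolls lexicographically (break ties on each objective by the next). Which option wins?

First minimize distance: best is 202, kept {S4, S10}.
Then minimize time: best is 3.9, kept {S4, S10}.
Then minimize fuel: best is 92, kept {S4}.

S4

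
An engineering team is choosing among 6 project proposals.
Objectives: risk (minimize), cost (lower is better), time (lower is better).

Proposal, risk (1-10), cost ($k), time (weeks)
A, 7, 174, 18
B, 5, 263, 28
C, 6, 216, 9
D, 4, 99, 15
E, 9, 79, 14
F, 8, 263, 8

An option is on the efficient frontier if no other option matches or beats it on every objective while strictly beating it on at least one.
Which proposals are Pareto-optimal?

A: dominated by D (risk 4≤7, cost 99≤174, time 15≤18).
B: dominated by D (risk 4≤5, cost 99≤263, time 15≤28).
C: not dominated.
D: not dominated (best risk).
E: not dominated (best cost).
F: not dominated (best time).

C, D, E, F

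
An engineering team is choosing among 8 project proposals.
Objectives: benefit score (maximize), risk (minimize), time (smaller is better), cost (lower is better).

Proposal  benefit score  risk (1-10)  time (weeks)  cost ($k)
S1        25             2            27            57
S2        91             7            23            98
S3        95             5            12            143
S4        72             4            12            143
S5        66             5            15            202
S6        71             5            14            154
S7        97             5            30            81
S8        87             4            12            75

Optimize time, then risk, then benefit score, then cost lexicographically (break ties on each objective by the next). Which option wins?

S8

First minimize time: best is 12, kept {S3, S4, S8}.
Then minimize risk: best is 4, kept {S4, S8}.
Then maximize benefit score: best is 87, kept {S8}.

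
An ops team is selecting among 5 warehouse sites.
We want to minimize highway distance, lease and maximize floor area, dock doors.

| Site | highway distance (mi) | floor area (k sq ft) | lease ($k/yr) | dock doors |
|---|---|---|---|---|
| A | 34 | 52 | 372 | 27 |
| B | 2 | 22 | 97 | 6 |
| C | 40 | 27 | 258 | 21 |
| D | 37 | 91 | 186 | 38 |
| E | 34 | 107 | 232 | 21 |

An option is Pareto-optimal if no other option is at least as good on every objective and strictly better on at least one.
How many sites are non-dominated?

A: not dominated.
B: not dominated (best highway distance).
C: dominated by D (highway distance 37≤40, floor area 91≥27, lease 186≤258, dock doors 38≥21).
D: not dominated (best dock doors).
E: not dominated (best floor area).
Pareto-optimal: A, B, D, E → 4.

4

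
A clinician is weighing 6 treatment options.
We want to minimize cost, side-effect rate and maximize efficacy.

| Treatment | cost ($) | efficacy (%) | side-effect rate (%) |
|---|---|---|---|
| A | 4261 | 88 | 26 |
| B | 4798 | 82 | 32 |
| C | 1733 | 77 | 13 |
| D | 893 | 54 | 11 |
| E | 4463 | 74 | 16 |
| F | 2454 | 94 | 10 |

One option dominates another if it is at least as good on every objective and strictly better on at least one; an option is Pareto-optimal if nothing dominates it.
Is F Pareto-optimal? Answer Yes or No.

A: worse on cost (4261 vs 2454).
B: worse on cost (4798 vs 2454).
C: worse on efficacy (77 vs 94).
D: worse on efficacy (54 vs 94).
E: worse on cost (4463 vs 2454).
No option is at least as good as F on every objective and strictly better on one.

Yes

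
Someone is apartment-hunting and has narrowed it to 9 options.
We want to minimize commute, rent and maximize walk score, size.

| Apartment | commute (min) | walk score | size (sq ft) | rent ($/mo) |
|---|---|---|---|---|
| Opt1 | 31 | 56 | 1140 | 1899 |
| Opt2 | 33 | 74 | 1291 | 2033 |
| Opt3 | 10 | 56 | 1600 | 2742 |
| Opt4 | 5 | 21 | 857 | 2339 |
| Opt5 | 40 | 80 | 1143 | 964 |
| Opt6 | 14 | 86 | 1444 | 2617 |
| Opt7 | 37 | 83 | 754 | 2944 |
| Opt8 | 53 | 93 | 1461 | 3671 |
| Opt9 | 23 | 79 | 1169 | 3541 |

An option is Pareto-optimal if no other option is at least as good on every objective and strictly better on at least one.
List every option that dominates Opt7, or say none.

Opt6: commute 14≤37, walk score 86≥83, size 1444≥754, rent 2617≤2944 — dominates Opt7.
Others (Opt1, Opt2, Opt3, Opt4, Opt5, Opt8, Opt9) are each worse than Opt7 on at least one objective.

Opt6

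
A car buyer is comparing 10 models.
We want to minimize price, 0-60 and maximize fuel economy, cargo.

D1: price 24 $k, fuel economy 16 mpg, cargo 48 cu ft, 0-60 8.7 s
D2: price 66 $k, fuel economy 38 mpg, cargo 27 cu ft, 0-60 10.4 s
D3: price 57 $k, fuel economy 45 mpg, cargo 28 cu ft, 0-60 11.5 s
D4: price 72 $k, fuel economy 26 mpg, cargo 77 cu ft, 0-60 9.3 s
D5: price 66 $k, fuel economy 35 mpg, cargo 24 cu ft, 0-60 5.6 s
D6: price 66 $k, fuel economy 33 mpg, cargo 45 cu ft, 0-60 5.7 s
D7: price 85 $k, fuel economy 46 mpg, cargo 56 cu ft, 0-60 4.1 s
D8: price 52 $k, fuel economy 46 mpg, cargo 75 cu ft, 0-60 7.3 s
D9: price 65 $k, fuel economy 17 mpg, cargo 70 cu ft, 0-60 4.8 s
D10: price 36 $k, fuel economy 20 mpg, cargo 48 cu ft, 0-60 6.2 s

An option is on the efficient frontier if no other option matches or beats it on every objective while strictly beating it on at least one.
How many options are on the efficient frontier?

8

D1: not dominated (best price).
D2: dominated by D8 (price 52≤66, fuel economy 46≥38, cargo 75≥27, 0-60 7.3≤10.4).
D3: dominated by D8 (price 52≤57, fuel economy 46≥45, cargo 75≥28, 0-60 7.3≤11.5).
D4: not dominated (best cargo).
D5: not dominated.
D6: not dominated.
D7: not dominated (best 0-60).
D8: not dominated.
D9: not dominated.
D10: not dominated.
Pareto-optimal: D1, D4, D5, D6, D7, D8, D9, D10 → 8.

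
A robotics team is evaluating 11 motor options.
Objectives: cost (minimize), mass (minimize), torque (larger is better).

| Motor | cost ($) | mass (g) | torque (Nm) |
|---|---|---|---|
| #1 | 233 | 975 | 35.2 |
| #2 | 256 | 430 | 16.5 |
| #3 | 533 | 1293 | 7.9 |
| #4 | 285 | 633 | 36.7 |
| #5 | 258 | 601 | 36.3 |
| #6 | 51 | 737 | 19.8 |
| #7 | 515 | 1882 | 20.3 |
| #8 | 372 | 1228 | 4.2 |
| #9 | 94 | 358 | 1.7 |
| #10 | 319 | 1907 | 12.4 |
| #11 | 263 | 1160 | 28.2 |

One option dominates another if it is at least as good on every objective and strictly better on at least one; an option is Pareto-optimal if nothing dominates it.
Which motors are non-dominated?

#1: not dominated.
#2: not dominated.
#3: dominated by #1 (cost 233≤533, mass 975≤1293, torque 35.2≥7.9).
#4: not dominated (best torque).
#5: not dominated.
#6: not dominated (best cost).
#7: dominated by #1 (cost 233≤515, mass 975≤1882, torque 35.2≥20.3).
#8: dominated by #1 (cost 233≤372, mass 975≤1228, torque 35.2≥4.2).
#9: not dominated (best mass).
#10: dominated by #1 (cost 233≤319, mass 975≤1907, torque 35.2≥12.4).
#11: dominated by #1 (cost 233≤263, mass 975≤1160, torque 35.2≥28.2).

#1, #2, #4, #5, #6, #9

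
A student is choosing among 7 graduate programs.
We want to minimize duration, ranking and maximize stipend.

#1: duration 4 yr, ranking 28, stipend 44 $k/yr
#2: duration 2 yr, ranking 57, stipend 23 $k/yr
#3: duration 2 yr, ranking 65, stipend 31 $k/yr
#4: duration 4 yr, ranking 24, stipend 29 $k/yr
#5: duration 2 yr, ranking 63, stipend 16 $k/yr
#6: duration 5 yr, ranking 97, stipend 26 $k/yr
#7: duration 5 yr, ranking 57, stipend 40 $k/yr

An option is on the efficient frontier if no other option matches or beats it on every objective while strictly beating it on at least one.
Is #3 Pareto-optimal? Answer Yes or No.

#1: worse on duration (4 vs 2).
#2: worse on stipend (23 vs 31).
#4: worse on duration (4 vs 2).
#5: worse on stipend (16 vs 31).
#6: worse on duration (5 vs 2).
#7: worse on duration (5 vs 2).
No option is at least as good as #3 on every objective and strictly better on one.

Yes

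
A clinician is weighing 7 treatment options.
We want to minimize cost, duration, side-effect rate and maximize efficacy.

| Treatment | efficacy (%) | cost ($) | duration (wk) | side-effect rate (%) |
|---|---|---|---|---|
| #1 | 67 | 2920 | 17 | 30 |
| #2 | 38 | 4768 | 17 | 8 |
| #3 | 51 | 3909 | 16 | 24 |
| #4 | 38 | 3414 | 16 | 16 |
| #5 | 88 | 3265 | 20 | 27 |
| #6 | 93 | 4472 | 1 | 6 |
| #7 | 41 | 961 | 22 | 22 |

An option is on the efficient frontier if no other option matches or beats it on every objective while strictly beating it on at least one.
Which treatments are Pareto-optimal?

#1: not dominated.
#2: dominated by #6 (efficacy 93≥38, cost 4472≤4768, duration 1≤17, side-effect rate 6≤8).
#3: not dominated.
#4: not dominated.
#5: not dominated.
#6: not dominated (best efficacy).
#7: not dominated (best cost).

#1, #3, #4, #5, #6, #7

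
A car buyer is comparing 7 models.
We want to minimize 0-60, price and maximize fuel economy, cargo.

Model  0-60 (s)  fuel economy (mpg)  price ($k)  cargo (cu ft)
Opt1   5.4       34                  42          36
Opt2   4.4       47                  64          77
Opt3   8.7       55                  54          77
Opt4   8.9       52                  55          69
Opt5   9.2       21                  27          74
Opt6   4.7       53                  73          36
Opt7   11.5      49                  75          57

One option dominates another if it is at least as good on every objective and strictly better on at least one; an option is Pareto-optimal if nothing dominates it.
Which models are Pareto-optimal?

Opt1, Opt2, Opt3, Opt5, Opt6

Opt1: not dominated.
Opt2: not dominated (best 0-60).
Opt3: not dominated (best fuel economy).
Opt4: dominated by Opt3 (0-60 8.7≤8.9, fuel economy 55≥52, price 54≤55, cargo 77≥69).
Opt5: not dominated (best price).
Opt6: not dominated.
Opt7: dominated by Opt3 (0-60 8.7≤11.5, fuel economy 55≥49, price 54≤75, cargo 77≥57).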